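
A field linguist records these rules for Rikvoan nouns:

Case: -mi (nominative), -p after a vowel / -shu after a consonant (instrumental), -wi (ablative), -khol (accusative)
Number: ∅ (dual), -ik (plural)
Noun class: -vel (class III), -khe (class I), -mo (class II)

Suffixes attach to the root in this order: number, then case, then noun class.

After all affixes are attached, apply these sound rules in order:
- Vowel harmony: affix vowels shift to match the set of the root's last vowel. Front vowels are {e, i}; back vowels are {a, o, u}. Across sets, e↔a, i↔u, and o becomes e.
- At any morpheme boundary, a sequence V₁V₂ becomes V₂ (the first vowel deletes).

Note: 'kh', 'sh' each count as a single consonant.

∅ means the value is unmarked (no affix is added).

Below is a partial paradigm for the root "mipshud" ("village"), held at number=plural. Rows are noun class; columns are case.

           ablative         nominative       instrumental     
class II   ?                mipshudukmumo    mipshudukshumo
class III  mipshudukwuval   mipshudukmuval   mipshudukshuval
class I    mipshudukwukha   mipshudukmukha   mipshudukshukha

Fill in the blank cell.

Attach number plural -ik → mipshudik.
Attach case ablative -wi → mipshudikwi.
Attach noun class class II -mo → mipshudikwimo.
Apply vowel harmony: mipshudikwimo → mipshudukwumo.
Vowel deletion: no change.

mipshudukwumo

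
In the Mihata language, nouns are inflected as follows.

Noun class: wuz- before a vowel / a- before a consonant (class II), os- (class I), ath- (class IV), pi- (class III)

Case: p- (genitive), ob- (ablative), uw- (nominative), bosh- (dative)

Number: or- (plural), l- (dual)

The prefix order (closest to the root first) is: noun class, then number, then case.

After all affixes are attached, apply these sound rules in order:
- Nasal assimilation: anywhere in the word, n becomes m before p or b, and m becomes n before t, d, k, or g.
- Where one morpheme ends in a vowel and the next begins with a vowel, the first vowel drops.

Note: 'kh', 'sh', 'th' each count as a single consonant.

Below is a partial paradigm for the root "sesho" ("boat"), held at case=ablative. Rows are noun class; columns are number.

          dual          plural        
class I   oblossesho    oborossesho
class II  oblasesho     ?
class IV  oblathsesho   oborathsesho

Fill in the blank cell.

Attach noun class class II a- (before consonant 's') → asesho.
Attach number plural or- → orasesho.
Attach case ablative ob- → oborasesho.
Nasal assimilation: no change.
Vowel deletion: no change.

oborasesho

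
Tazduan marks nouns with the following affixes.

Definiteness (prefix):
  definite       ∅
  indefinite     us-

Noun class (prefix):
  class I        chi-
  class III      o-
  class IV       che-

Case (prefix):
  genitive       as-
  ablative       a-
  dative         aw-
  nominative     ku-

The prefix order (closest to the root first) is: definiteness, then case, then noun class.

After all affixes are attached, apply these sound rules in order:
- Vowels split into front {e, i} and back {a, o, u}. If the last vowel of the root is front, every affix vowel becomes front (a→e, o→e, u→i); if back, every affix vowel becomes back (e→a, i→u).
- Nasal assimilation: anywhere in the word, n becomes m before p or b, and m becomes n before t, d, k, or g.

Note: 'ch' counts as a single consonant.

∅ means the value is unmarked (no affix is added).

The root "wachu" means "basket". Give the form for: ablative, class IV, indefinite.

chaauswachu

Attach definiteness indefinite us- → uswachu.
Attach case ablative a- → auswachu.
Attach noun class class IV che- → cheauswachu.
Apply vowel harmony: cheauswachu → chaauswachu.
Nasal assimilation: no change.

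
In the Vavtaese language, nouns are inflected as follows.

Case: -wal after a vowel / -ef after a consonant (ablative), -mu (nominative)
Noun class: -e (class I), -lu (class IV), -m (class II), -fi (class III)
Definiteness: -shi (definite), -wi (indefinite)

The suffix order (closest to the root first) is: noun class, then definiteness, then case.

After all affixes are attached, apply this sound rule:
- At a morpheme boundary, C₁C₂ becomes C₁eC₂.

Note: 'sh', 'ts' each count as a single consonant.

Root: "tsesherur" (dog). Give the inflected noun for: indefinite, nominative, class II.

tsesheruremewimu

Attach noun class class II -m → tsesherurm.
Attach definiteness indefinite -wi → tsesherurmwi.
Attach case nominative -mu → tsesherurmwimu.
Apply epenthesis: tsesherurmwimu → tsesheruremewimu.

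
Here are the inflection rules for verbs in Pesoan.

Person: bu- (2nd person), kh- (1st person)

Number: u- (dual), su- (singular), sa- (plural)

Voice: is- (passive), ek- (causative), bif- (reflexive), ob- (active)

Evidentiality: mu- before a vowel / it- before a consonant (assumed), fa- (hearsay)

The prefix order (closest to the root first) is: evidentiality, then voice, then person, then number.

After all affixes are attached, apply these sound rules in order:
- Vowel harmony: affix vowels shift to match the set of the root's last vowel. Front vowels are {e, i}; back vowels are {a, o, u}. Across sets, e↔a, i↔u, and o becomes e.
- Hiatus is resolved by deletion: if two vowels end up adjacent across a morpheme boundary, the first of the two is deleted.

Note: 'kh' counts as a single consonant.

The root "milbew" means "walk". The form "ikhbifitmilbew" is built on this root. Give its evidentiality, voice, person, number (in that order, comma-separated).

Segment: u-kh-bif-it-milbew.
evidentiality: mu/it- → assumed.
voice: bif- → reflexive.
person: kh- → 1st person.
number: u- → dual.

assumed, reflexive, 1st person, dual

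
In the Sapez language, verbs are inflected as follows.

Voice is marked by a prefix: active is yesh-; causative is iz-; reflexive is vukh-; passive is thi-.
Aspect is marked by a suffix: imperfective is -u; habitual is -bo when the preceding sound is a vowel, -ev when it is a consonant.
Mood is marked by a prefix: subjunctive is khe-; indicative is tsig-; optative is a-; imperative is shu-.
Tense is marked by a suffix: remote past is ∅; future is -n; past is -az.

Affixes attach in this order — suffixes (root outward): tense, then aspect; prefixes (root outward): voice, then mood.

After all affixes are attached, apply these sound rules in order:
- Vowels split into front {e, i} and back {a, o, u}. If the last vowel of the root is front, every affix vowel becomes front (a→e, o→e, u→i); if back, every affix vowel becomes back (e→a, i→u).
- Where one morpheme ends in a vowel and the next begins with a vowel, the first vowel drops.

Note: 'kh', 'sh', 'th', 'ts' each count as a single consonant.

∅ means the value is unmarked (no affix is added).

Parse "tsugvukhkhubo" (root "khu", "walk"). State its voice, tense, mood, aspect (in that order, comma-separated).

reflexive, remote past, indicative, habitual

Segment: tsig-vukh-khu-bo.
voice: vukh- → reflexive.
tense: ∅ → remote past.
mood: tsig- → indicative.
aspect: -bo/ev → habitual.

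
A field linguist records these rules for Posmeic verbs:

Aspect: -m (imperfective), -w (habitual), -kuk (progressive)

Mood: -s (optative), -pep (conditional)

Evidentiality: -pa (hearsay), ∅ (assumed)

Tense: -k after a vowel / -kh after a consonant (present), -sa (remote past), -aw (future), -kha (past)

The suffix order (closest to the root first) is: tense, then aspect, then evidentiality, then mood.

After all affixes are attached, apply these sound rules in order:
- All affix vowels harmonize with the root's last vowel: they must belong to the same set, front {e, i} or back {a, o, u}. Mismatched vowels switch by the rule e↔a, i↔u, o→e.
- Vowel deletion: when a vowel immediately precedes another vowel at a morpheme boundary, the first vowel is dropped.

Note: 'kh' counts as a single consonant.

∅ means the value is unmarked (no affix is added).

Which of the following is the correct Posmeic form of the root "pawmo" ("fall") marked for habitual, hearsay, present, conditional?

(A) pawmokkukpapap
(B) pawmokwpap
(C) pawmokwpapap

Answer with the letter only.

C

Attach tense present -k (after vowel 'o') → pawmok.
Attach aspect habitual -w → pawmokw.
Attach evidentiality hearsay -pa → pawmokwpa.
Attach mood conditional -pep → pawmokwpapep.
Apply vowel harmony: pawmokwpapep → pawmokwpapap.
Vowel deletion: no change.
So the correct form is pawmokwpapap, option (C).
(A) pawmokkukpapap is wrong: it uses progressive instead of habitual for aspect.
(B) pawmokwpap is wrong: it uses assumed instead of hearsay for evidentiality.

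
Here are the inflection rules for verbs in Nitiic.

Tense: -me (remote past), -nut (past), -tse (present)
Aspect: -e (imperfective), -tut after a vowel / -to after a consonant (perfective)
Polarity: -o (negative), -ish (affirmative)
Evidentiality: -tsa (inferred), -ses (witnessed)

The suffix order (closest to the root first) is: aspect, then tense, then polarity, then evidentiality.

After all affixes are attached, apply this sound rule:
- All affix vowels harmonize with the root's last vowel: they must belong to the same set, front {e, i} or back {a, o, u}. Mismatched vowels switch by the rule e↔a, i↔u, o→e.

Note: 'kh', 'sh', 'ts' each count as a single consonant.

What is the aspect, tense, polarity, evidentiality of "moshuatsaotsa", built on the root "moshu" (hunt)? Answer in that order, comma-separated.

Segment: moshu-e-tse-o-tsa.
aspect: -e → imperfective.
tense: -tse → present.
polarity: -o → negative.
evidentiality: -tsa → inferred.

imperfective, present, negative, inferred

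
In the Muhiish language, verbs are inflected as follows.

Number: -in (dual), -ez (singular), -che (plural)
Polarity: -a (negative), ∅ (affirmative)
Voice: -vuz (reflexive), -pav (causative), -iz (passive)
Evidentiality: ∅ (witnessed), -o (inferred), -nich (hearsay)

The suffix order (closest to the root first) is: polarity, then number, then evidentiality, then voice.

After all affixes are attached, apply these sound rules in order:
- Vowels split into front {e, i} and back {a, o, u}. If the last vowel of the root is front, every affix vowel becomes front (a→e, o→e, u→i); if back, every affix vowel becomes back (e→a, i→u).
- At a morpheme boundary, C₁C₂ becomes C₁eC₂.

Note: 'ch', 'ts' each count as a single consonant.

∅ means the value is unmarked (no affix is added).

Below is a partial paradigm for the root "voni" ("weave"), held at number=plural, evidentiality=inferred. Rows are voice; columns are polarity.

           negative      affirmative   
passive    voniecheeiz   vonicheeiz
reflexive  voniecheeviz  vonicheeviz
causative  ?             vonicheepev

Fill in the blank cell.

Attach polarity negative -a → vonia.
Attach number plural -che → voniache.
Attach evidentiality inferred -o → voniacheo.
Attach voice causative -pav → voniacheopav.
Apply vowel harmony: voniacheopav → voniecheepev.
Epenthesis: no change.

voniecheepev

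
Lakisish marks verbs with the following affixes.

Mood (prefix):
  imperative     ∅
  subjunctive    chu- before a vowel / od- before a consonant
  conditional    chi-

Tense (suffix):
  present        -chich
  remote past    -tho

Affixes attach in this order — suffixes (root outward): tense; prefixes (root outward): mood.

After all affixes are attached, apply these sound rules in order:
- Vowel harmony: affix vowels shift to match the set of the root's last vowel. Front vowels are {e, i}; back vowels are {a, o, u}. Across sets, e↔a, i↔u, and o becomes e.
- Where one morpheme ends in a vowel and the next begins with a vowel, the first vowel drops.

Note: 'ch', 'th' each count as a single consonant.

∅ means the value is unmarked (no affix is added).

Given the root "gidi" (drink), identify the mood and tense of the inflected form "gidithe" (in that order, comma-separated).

Segment: gidi-tho.
mood: ∅ → imperative.
tense: -tho → remote past.

imperative, remote past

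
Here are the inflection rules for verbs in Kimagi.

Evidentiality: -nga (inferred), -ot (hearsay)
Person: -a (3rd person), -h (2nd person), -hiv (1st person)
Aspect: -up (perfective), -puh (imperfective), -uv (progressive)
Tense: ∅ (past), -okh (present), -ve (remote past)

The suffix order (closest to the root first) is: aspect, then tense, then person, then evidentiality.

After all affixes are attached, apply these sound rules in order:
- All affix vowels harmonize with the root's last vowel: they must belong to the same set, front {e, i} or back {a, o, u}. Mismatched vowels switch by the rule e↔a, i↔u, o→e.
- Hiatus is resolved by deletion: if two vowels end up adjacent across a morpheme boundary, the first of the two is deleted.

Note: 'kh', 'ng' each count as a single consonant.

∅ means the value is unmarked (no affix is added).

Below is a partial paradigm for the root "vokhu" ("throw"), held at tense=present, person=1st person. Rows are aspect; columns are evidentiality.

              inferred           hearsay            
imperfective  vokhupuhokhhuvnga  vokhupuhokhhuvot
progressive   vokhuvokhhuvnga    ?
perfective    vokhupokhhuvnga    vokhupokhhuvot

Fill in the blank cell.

Attach aspect progressive -uv → vokhuuv.
Attach tense present -okh → vokhuuvokh.
Attach person 1st person -hiv → vokhuuvokhhiv.
Attach evidentiality hearsay -ot → vokhuuvokhhivot.
Apply vowel harmony: vokhuuvokhhivot → vokhuuvokhhuvot.
Apply vowel deletion: vokhuuvokhhuvot → vokhuvokhhuvot.

vokhuvokhhuvot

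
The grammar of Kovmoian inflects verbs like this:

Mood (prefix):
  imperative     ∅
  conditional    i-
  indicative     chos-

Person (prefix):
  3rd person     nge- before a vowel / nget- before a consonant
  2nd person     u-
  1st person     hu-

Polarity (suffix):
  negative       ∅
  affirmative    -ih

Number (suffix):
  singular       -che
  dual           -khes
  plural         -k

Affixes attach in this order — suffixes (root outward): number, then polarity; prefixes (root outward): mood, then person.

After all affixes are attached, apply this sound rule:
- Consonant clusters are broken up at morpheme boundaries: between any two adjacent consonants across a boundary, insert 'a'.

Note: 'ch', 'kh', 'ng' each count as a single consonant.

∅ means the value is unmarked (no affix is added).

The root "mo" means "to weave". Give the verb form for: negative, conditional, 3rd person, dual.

ngeimokhes

Attach number dual -khes → mokhes.
Attach mood conditional i- → imokhes.
Attach person 3rd person nge- (before vowel 'i') → ngeimokhes.
polarity = negative: zero marking, form stays ngeimokhes.
Epenthesis: no change.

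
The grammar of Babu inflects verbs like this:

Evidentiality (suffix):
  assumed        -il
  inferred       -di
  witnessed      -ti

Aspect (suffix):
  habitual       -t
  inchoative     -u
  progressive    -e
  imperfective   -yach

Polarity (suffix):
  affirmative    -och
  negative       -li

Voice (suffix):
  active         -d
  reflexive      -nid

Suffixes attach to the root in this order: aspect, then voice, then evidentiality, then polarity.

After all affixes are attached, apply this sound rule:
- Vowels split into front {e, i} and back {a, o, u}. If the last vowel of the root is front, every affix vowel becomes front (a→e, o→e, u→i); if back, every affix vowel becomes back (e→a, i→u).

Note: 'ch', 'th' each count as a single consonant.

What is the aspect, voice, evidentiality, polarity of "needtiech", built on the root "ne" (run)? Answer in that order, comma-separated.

progressive, active, witnessed, affirmative

Segment: ne-e-d-ti-och.
aspect: -e → progressive.
voice: -d → active.
evidentiality: -ti → witnessed.
polarity: -och → affirmative.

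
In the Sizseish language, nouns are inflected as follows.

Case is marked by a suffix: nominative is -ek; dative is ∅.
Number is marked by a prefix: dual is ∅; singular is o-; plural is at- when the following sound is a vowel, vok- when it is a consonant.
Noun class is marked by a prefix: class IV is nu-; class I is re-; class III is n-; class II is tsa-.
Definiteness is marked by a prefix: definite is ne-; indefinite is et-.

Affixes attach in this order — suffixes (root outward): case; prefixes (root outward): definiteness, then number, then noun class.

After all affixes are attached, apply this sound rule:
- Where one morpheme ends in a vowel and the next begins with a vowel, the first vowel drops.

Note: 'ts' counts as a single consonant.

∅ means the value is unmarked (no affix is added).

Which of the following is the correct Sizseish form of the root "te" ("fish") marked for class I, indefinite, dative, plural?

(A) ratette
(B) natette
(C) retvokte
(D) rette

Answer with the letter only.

case = dative: zero marking, form stays te.
Attach definiteness indefinite et- → ette.
Attach number plural at- (before vowel 'e') → atette.
Attach noun class class I re- → reatette.
Apply vowel deletion: reatette → ratette.
So the correct form is ratette, option (A).
(D) rette is wrong: it uses dual instead of plural for number.
(C) retvokte is wrong: it has the affixes in the wrong order.
(B) natette is wrong: it uses class IV instead of class I for noun class.

A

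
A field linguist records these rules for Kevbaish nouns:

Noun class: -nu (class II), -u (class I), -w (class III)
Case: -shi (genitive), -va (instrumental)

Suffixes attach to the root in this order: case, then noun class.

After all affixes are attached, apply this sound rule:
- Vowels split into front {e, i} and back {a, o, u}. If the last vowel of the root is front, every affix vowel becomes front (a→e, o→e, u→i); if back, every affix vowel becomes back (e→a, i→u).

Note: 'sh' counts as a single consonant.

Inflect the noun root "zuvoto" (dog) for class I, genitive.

Attach case genitive -shi → zuvotoshi.
Attach noun class class I -u → zuvotoshiu.
Apply vowel harmony: zuvotoshiu → zuvotoshuu.

zuvotoshuu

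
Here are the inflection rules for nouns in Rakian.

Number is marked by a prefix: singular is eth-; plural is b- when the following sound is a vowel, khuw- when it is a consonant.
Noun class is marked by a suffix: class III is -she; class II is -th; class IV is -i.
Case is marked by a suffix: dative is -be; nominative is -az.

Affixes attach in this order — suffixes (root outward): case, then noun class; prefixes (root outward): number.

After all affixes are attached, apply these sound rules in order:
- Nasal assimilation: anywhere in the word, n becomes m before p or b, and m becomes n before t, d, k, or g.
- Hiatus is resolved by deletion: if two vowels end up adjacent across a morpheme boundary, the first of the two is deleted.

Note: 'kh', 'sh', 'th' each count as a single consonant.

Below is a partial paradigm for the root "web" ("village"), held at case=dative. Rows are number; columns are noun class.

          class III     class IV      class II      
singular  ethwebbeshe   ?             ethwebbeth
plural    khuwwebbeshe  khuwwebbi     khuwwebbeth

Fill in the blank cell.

Attach number singular eth- → ethweb.
Attach case dative -be → ethwebbe.
Attach noun class class IV -i → ethwebbei.
Nasal assimilation: no change.
Apply vowel deletion: ethwebbei → ethwebbi.

ethwebbi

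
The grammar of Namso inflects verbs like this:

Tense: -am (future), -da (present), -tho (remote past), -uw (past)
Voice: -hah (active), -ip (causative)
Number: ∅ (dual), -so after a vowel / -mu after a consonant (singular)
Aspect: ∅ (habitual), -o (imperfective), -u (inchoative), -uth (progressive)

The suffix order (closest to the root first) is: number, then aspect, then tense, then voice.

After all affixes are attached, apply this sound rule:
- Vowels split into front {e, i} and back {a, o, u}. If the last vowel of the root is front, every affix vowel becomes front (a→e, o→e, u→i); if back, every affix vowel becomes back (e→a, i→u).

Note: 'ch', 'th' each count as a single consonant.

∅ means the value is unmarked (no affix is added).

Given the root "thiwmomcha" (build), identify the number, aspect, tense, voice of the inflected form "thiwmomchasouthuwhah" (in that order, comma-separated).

Segment: thiwmomcha-so-uth-uw-hah.
number: -so/mu → singular.
aspect: -uth → progressive.
tense: -uw → past.
voice: -hah → active.

singular, progressive, past, active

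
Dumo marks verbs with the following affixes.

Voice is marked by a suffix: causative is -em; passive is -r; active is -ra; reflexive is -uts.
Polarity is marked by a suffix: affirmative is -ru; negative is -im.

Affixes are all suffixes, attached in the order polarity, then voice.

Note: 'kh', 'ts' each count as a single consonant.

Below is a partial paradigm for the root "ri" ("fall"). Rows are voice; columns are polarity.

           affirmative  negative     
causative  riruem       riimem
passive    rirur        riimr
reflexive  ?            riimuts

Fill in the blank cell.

riruuts

Attach polarity affirmative -ru → riru.
Attach voice reflexive -uts → riruuts.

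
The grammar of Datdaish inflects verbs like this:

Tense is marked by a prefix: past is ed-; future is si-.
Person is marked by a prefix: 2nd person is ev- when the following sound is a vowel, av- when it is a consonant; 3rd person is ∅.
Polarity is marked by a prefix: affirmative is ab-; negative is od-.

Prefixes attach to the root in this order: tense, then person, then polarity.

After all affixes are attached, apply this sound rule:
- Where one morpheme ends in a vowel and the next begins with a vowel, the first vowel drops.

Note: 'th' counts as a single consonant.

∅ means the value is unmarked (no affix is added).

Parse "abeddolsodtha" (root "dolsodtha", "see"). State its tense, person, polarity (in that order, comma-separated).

Segment: ab-ed-dolsodtha.
tense: ed- → past.
person: ∅ → 3rd person.
polarity: ab- → affirmative.

past, 3rd person, affirmative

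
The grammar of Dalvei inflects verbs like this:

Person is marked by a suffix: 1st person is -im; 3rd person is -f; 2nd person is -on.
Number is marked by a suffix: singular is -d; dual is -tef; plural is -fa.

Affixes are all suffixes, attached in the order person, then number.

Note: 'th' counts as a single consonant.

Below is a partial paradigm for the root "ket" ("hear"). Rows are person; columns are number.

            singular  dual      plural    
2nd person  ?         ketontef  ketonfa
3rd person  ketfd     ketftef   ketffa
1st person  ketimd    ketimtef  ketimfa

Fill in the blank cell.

ketond

Attach person 2nd person -on → keton.
Attach number singular -d → ketond.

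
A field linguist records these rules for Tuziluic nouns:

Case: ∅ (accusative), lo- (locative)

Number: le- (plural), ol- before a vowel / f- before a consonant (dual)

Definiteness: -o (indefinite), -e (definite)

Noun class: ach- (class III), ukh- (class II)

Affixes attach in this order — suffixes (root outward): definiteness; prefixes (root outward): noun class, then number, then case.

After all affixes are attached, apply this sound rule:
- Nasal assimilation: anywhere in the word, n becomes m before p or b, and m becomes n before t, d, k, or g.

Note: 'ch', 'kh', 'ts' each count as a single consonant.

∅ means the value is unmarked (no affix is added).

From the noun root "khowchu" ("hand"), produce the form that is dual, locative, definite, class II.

Attach noun class class II ukh- → ukhkhowchu.
Attach definiteness definite -e → ukhkhowchue.
Attach number dual ol- (before vowel 'u') → olukhkhowchue.
Attach case locative lo- → loolukhkhowchue.
Nasal assimilation: no change.

loolukhkhowchue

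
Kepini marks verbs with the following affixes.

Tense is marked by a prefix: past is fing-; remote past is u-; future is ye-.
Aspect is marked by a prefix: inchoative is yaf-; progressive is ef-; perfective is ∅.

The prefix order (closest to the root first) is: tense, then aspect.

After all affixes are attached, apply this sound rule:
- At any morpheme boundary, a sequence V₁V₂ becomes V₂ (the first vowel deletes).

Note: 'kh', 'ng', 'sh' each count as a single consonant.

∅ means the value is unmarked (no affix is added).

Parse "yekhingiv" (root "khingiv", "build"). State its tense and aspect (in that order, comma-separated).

Segment: ye-khingiv.
tense: ye- → future.
aspect: ∅ → perfective.

future, perfective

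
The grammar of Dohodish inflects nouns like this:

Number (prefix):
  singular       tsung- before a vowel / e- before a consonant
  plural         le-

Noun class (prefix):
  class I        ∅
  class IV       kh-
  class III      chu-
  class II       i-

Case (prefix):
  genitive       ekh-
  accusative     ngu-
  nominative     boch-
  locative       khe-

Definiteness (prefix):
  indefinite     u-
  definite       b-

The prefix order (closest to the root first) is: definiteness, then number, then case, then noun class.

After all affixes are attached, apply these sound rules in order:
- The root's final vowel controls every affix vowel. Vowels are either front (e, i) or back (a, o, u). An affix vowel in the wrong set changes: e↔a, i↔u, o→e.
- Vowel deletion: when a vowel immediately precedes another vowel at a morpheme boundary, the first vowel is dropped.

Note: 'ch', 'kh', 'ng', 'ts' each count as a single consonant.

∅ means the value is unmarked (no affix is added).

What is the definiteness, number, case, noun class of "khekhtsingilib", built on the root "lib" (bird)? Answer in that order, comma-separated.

indefinite, singular, genitive, class IV

Segment: kh-ekh-tsung-u-lib.
definiteness: u- → indefinite.
number: tsung/e- → singular.
case: ekh- → genitive.
noun class: kh- → class IV.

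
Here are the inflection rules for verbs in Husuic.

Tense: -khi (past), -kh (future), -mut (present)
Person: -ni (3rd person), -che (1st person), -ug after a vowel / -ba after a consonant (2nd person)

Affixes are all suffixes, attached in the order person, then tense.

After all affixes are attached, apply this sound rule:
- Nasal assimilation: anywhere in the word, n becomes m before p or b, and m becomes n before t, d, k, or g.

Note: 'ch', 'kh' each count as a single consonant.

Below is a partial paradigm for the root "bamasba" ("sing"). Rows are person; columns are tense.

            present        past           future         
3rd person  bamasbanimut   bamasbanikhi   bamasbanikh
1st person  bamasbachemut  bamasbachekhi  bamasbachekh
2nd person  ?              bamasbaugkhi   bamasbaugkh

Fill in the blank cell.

Attach person 2nd person -ug (after vowel 'a') → bamasbaug.
Attach tense present -mut → bamasbaugmut.
Nasal assimilation: no change.

bamasbaugmut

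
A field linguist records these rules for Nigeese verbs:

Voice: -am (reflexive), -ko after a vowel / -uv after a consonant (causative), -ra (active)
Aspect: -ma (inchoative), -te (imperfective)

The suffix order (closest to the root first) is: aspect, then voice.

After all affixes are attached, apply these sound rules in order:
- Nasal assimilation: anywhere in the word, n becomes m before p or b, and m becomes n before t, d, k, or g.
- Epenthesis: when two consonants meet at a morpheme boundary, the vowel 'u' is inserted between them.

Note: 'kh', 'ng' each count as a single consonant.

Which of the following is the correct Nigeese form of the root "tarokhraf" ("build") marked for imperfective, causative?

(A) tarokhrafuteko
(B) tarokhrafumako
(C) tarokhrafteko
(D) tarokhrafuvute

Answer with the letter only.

A

Attach aspect imperfective -te → tarokhrafte.
Attach voice causative -ko (after vowel 'e') → tarokhrafteko.
Nasal assimilation: no change.
Apply epenthesis: tarokhrafteko → tarokhrafuteko.
So the correct form is tarokhrafuteko, option (A).
(D) tarokhrafuvute is wrong: it has the affixes in the wrong order.
(B) tarokhrafumako is wrong: it uses inchoative instead of imperfective for aspect.
(C) tarokhrafteko is wrong: it fails to apply the sound rule(s).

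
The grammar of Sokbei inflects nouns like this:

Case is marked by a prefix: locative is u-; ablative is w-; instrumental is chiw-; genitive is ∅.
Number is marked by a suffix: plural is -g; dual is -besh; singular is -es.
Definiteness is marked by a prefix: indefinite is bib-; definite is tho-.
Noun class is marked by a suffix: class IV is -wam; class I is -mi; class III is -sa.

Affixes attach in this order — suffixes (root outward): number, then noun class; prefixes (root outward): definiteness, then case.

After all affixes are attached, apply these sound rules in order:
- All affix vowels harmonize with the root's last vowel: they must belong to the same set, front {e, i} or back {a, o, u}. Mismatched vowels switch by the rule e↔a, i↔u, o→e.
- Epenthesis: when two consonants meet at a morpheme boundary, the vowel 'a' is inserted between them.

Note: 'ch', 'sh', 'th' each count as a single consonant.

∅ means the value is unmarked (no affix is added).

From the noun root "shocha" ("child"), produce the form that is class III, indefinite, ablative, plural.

Attach number plural -g → shochag.
Attach noun class class III -sa → shochagsa.
Attach definiteness indefinite bib- → bibshochagsa.
Attach case ablative w- → wbibshochagsa.
Apply vowel harmony: wbibshochagsa → wbubshochagsa.
Apply epenthesis: wbubshochagsa → wabubashochagasa.

wabubashochagasa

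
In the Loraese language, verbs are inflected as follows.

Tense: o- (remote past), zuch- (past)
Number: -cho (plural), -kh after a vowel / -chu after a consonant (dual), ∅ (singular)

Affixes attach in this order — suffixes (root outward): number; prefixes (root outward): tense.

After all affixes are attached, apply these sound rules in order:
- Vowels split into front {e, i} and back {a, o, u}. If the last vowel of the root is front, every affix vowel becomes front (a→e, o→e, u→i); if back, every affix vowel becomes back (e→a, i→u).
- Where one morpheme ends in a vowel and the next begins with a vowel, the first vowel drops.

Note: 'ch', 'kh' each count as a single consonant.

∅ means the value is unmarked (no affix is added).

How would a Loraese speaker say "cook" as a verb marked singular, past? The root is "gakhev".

zichgakhev

number = singular: zero marking, form stays gakhev.
Attach tense past zuch- → zuchgakhev.
Apply vowel harmony: zuchgakhev → zichgakhev.
Vowel deletion: no change.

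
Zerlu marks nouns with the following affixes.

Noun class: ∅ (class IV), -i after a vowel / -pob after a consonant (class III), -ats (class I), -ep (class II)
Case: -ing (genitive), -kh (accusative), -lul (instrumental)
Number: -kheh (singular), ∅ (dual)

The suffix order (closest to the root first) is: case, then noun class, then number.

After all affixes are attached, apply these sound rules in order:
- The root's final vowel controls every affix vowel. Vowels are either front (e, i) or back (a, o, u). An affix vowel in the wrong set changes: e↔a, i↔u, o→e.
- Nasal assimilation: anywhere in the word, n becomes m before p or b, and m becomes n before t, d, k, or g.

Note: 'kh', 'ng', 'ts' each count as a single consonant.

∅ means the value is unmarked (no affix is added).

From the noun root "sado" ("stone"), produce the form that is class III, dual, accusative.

sadokhpob

Attach case accusative -kh → sadokh.
Attach noun class class III -pob (after consonant 'kh') → sadokhpob.
number = dual: zero marking, form stays sadokhpob.
Vowel harmony: no change.
Nasal assimilation: no change.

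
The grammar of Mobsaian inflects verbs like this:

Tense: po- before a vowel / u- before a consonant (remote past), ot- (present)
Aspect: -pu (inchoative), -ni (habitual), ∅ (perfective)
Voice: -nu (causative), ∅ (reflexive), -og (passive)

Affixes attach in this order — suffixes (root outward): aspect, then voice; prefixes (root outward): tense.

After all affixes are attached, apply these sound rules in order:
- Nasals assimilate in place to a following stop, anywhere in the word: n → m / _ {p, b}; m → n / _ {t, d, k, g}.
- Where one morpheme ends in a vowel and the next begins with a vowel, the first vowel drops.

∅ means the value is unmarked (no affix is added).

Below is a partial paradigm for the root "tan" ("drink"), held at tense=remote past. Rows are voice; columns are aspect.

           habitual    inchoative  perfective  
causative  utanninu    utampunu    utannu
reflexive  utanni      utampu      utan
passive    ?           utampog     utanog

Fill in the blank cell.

Attach aspect habitual -ni → tanni.
Attach tense remote past u- (before consonant 't') → utanni.
Attach voice passive -og → utanniog.
Nasal assimilation: no change.
Apply vowel deletion: utanniog → utannog.

utannog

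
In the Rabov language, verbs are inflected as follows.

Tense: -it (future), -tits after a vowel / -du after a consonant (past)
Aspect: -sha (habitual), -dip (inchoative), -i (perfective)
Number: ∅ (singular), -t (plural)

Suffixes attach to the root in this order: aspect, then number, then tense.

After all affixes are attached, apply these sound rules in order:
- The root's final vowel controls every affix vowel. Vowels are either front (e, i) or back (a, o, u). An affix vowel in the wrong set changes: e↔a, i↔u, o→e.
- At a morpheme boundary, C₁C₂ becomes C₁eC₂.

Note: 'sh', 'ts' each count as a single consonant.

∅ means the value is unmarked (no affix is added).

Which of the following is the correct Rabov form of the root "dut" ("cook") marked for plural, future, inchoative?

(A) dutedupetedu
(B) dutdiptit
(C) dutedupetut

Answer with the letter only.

C

Attach aspect inchoative -dip → dutdip.
Attach number plural -t → dutdipt.
Attach tense future -it → dutdiptit.
Apply vowel harmony: dutdiptit → dutduptut.
Apply epenthesis: dutduptut → dutedupetut.
So the correct form is dutedupetut, option (C).
(A) dutedupetedu is wrong: it uses past instead of future for tense.
(B) dutdiptit is wrong: it fails to apply the sound rule(s).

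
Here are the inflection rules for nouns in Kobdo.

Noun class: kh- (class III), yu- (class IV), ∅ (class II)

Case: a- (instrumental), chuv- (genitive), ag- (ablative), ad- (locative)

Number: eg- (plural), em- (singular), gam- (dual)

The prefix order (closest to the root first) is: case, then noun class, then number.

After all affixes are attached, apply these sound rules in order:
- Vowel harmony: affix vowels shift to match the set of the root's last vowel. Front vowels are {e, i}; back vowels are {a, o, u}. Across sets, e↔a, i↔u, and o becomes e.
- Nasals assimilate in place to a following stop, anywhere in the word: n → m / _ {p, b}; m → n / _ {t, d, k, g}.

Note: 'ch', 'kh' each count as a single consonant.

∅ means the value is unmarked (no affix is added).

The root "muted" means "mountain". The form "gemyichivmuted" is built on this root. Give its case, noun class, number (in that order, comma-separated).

genitive, class IV, dual

Segment: gam-yu-chuv-muted.
case: chuv- → genitive.
noun class: yu- → class IV.
number: gam- → dual.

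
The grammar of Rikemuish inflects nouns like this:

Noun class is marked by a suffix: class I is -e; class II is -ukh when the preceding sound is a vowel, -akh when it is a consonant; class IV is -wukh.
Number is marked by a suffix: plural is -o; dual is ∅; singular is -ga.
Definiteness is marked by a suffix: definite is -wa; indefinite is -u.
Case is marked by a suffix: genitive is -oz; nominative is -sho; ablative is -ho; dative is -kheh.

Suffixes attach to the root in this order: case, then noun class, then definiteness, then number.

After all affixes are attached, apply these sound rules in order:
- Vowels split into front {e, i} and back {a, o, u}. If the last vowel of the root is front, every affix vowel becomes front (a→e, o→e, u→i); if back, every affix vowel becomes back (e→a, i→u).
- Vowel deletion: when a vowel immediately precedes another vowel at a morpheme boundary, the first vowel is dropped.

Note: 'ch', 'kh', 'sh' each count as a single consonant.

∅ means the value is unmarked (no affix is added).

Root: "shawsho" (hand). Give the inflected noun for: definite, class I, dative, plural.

shawshokhahawo

Attach case dative -kheh → shawshokheh.
Attach noun class class I -e → shawshokhehe.
Attach definiteness definite -wa → shawshokhehewa.
Attach number plural -o → shawshokhehewao.
Apply vowel harmony: shawshokhehewao → shawshokhahawao.
Apply vowel deletion: shawshokhahawao → shawshokhahawo.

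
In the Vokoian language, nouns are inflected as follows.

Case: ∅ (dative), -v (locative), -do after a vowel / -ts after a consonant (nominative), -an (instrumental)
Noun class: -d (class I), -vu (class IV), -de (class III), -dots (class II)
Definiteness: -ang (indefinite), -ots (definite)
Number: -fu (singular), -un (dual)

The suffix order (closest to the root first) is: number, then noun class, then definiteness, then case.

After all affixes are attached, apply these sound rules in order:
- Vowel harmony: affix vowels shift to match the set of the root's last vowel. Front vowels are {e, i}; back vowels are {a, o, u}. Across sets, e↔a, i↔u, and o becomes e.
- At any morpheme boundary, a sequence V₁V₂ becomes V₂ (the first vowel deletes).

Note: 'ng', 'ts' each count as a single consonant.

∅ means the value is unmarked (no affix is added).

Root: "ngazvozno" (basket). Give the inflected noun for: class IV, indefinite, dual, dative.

Attach number dual -un → ngazvoznoun.
Attach noun class class IV -vu → ngazvoznounvu.
Attach definiteness indefinite -ang → ngazvoznounvuang.
case = dative: zero marking, form stays ngazvoznounvuang.
Vowel harmony: no change.
Apply vowel deletion: ngazvoznounvuang → ngazvoznunvang.

ngazvoznunvang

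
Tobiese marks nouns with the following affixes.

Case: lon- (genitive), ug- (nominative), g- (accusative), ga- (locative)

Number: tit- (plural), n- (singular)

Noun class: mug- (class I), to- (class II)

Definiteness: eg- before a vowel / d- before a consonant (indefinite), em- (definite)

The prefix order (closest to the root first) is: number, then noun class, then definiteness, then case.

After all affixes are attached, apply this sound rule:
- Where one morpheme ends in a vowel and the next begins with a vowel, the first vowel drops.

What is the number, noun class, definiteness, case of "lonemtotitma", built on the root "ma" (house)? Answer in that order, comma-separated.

Segment: lon-em-to-tit-ma.
number: tit- → plural.
noun class: to- → class II.
definiteness: em- → definite.
case: lon- → genitive.

plural, class II, definite, genitive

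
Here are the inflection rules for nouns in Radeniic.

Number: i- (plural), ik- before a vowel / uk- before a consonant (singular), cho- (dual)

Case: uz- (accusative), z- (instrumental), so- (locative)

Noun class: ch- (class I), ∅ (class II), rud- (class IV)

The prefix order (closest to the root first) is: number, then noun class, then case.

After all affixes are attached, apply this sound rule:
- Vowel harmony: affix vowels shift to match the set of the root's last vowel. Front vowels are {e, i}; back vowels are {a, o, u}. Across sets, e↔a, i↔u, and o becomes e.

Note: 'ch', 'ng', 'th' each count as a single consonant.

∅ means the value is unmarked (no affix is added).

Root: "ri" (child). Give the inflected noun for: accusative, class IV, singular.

izridikri

Attach number singular uk- (before consonant 'r') → ukri.
Attach noun class class IV rud- → rudukri.
Attach case accusative uz- → uzrudukri.
Apply vowel harmony: uzrudukri → izridikri.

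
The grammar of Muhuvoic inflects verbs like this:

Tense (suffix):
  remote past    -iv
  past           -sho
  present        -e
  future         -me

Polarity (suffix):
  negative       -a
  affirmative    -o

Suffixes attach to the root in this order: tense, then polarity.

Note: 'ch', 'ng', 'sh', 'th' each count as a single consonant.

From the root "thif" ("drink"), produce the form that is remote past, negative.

thifiva

Attach tense remote past -iv → thifiv.
Attach polarity negative -a → thifiva.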